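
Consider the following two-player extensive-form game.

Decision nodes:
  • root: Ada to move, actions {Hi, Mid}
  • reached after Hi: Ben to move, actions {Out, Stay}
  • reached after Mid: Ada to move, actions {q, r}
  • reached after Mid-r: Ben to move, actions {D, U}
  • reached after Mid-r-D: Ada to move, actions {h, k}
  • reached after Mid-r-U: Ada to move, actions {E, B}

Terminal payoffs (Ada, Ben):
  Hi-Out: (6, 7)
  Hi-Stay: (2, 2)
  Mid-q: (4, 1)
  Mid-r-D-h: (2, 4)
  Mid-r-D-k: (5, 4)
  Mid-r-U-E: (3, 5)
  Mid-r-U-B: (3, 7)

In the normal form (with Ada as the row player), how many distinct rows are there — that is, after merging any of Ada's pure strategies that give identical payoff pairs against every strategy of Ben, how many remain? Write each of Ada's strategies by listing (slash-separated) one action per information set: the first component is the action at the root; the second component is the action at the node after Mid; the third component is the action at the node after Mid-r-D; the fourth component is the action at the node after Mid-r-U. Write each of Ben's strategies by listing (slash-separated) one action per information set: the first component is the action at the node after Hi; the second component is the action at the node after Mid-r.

Ada has 16 pure strategies: Hi/q/h/E, Hi/q/h/B, Hi/q/k/E, Hi/q/k/B, Hi/r/h/E, Hi/r/h/B, Hi/r/k/E, Hi/r/k/B, Mid/q/h/E, Mid/q/h/B, Mid/q/k/E, Mid/q/k/B, Mid/r/h/E, Mid/r/h/B, Mid/r/k/E, Mid/r/k/B. Columns: Out/D, Out/U, Stay/D, Stay/U.
{Hi/q/h/E, Hi/q/h/B, Hi/q/k/E, Hi/q/k/B, Hi/r/h/E, Hi/r/h/B, Hi/r/k/E, Hi/r/k/B} → row (6,7) (6,7) (2,2) (2,2)
{Mid/q/h/E, Mid/q/h/B, Mid/q/k/E, Mid/q/k/B} → row (4,1) (4,1) (4,1) (4,1)
{Mid/r/h/E} → row (2,4) (3,5) (2,4) (3,5)
{Mid/r/h/B} → row (2,4) (3,7) (2,4) (3,7)
{Mid/r/k/E} → row (5,4) (3,5) (5,4) (3,5)
{Mid/r/k/B} → row (5,4) (3,7) (5,4) (3,7)
That's 6 distinct rows out of 16 strategies.

6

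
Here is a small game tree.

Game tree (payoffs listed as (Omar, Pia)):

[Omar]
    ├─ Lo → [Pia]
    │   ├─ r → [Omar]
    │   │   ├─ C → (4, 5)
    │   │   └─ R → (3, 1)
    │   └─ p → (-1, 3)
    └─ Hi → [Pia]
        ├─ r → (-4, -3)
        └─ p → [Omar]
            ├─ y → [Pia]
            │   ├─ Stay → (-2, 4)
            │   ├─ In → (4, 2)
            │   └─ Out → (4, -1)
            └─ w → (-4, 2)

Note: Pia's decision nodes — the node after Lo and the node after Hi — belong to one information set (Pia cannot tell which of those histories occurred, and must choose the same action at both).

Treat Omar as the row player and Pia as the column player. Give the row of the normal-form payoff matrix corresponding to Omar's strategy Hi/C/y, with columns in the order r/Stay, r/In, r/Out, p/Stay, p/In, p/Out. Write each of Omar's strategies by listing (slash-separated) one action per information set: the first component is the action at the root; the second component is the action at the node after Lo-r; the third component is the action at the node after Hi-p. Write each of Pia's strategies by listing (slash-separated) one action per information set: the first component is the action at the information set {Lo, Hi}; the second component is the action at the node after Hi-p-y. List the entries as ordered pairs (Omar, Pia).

vs r/Stay: Omar plays Hi → Pia plays r at [Hi] → (-4, -3)
vs r/In: Omar plays Hi → Pia plays r at [Hi] → (-4, -3)
vs r/Out: Omar plays Hi → Pia plays r at [Hi] → (-4, -3)
vs p/Stay: Omar plays Hi → Pia plays p at [Hi] → Omar plays y at [Hi-p] → Pia plays Stay at [Hi-p-y] → (-2, 4)
vs p/In: Omar plays Hi → Pia plays p at [Hi] → Omar plays y at [Hi-p] → Pia plays In at [Hi-p-y] → (4, 2)
vs p/Out: Omar plays Hi → Pia plays p at [Hi] → Omar plays y at [Hi-p] → Pia plays Out at [Hi-p-y] → (4, -1)

(-4,-3) (-4,-3) (-4,-3) (-2,4) (4,2) (4,-1)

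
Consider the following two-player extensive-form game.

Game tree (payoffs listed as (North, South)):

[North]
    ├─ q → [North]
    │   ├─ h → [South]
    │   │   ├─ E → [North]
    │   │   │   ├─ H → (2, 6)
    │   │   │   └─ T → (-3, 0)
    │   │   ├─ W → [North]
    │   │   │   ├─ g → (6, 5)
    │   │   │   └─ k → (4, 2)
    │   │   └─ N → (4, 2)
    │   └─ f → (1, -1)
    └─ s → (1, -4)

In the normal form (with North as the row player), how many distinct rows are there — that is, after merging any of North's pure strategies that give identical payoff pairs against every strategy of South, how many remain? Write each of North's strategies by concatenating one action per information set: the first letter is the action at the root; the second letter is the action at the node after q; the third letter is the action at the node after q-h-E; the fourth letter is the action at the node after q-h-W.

North has 16 pure strategies: qhHg, qhHk, qhTg, qhTk, qfHg, qfHk, qfTg, qfTk, shHg, shHk, shTg, shTk, sfHg, sfHk, sfTg, sfTk. Columns: E, W, N.
{qhHg} → row (2,6) (6,5) (4,2)
{qhHk} → row (2,6) (4,2) (4,2)
{qhTg} → row (-3,0) (6,5) (4,2)
{qhTk} → row (-3,0) (4,2) (4,2)
{qfHg, qfHk, qfTg, qfTk} → row (1,-1) (1,-1) (1,-1)
{shHg, shHk, shTg, shTk, sfHg, sfHk, sfTg, sfTk} → row (1,-4) (1,-4) (1,-4)
That's 6 distinct rows out of 16 strategies.

6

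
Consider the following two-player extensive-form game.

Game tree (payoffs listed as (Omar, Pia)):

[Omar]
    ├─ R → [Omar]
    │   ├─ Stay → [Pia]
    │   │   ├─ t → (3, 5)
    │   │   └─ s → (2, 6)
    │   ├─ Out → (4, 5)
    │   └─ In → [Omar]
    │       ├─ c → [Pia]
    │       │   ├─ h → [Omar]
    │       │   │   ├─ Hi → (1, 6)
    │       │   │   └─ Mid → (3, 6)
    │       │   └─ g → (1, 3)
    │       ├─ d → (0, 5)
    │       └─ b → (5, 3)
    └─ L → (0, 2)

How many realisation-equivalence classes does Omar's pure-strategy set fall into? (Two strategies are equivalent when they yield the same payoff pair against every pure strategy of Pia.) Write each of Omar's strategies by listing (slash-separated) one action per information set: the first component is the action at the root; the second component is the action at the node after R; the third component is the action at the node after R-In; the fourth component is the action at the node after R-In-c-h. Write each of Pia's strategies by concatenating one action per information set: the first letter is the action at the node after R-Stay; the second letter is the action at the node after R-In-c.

Omar has 36 pure strategies: R/Stay/c/Hi, R/Stay/c/Mid, R/Stay/d/Hi, R/Stay/d/Mid, R/Stay/b/Hi, R/Stay/b/Mid, R/Out/c/Hi, R/Out/c/Mid, R/Out/d/Hi, R/Out/d/Mid, R/Out/b/Hi, R/Out/b/Mid, R/In/c/Hi, R/In/c/Mid, R/In/d/Hi, R/In/d/Mid, R/In/b/Hi, R/In/b/Mid, L/Stay/c/Hi, L/Stay/c/Mid, L/Stay/d/Hi, L/Stay/d/Mid, L/Stay/b/Hi, L/Stay/b/Mid, L/Out/c/Hi, L/Out/c/Mid, L/Out/d/Hi, L/Out/d/Mid, L/Out/b/Hi, L/Out/b/Mid, L/In/c/Hi, L/In/c/Mid, L/In/d/Hi, L/In/d/Mid, L/In/b/Hi, L/In/b/Mid. Columns: th, tg, sh, sg.
{R/Stay/c/Hi, R/Stay/c/Mid, R/Stay/d/Hi, R/Stay/d/Mid, R/Stay/b/Hi, R/Stay/b/Mid} → row (3,5) (3,5) (2,6) (2,6)
{R/Out/c/Hi, R/Out/c/Mid, R/Out/d/Hi, R/Out/d/Mid, R/Out/b/Hi, R/Out/b/Mid} → row (4,5) (4,5) (4,5) (4,5)
{R/In/c/Hi} → row (1,6) (1,3) (1,6) (1,3)
{R/In/c/Mid} → row (3,6) (1,3) (3,6) (1,3)
{R/In/d/Hi, R/In/d/Mid} → row (0,5) (0,5) (0,5) (0,5)
{R/In/b/Hi, R/In/b/Mid} → row (5,3) (5,3) (5,3) (5,3)
{L/Stay/c/Hi, L/Stay/c/Mid, L/Stay/d/Hi, L/Stay/d/Mid, L/Stay/b/Hi, L/Stay/b/Mid, L/Out/c/Hi, L/Out/c/Mid, L/Out/d/Hi, L/Out/d/Mid, L/Out/b/Hi, L/Out/b/Mid, L/In/c/Hi, L/In/c/Mid, L/In/d/Hi, L/In/d/Mid, L/In/b/Hi, L/In/b/Mid} → row (0,2) (0,2) (0,2) (0,2)
That's 7 distinct rows out of 36 strategies.

7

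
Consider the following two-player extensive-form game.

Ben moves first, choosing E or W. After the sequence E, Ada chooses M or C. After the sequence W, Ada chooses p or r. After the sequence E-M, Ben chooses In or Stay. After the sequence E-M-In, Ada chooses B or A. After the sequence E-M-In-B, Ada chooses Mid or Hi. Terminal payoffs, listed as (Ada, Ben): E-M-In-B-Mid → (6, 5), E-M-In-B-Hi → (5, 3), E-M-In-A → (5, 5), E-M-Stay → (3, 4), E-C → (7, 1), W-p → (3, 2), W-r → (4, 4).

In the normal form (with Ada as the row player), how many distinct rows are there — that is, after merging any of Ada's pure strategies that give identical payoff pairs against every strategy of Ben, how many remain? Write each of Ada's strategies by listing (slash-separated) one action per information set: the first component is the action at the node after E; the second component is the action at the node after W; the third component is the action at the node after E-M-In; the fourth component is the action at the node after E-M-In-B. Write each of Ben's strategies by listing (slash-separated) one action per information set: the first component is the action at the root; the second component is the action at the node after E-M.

Ada has 16 pure strategies: M/p/B/Mid, M/p/B/Hi, M/p/A/Mid, M/p/A/Hi, M/r/B/Mid, M/r/B/Hi, M/r/A/Mid, M/r/A/Hi, C/p/B/Mid, C/p/B/Hi, C/p/A/Mid, C/p/A/Hi, C/r/B/Mid, C/r/B/Hi, C/r/A/Mid, C/r/A/Hi. Columns: E/In, E/Stay, W/In, W/Stay.
{M/p/B/Mid} → row (6,5) (3,4) (3,2) (3,2)
{M/p/B/Hi} → row (5,3) (3,4) (3,2) (3,2)
{M/p/A/Mid, M/p/A/Hi} → row (5,5) (3,4) (3,2) (3,2)
{M/r/B/Mid} → row (6,5) (3,4) (4,4) (4,4)
{M/r/B/Hi} → row (5,3) (3,4) (4,4) (4,4)
{M/r/A/Mid, M/r/A/Hi} → row (5,5) (3,4) (4,4) (4,4)
{C/p/B/Mid, C/p/B/Hi, C/p/A/Mid, C/p/A/Hi} → row (7,1) (7,1) (3,2) (3,2)
{C/r/B/Mid, C/r/B/Hi, C/r/A/Mid, C/r/A/Hi} → row (7,1) (7,1) (4,4) (4,4)
That's 8 distinct rows out of 16 strategies.

8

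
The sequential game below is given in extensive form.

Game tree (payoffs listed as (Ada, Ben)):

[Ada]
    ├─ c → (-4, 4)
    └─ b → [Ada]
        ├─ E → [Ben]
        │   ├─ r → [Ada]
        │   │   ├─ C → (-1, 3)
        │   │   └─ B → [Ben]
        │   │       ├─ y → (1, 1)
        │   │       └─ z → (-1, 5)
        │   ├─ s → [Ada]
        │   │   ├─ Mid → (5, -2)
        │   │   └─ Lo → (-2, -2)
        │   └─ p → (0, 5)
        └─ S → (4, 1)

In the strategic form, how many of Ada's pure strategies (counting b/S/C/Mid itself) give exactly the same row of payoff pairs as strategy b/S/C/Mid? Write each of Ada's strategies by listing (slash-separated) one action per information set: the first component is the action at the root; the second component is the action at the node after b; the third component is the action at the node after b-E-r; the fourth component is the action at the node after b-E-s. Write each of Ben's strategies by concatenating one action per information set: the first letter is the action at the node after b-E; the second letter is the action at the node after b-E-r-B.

Row for b/S/C/Mid (columns ry, rz, sy, sz, py, pz): (4,1) (4,1) (4,1) (4,1) (4,1) (4,1).
Under b/S/C/Mid, Ada's choice at the node after b-E-r and at the node after b-E-s can never be reached regardless of what Ben does, so varying those choices leaves every outcome unchanged.
Holding the reachable choices fixed and varying the unreachable ones freely already gives 2 × 2 = 4 equivalent strategies.
No other strategy reproduces this row, so those 4 are the full class: b/S/C/Mid, b/S/C/Lo, b/S/B/Mid, b/S/B/Lo.

4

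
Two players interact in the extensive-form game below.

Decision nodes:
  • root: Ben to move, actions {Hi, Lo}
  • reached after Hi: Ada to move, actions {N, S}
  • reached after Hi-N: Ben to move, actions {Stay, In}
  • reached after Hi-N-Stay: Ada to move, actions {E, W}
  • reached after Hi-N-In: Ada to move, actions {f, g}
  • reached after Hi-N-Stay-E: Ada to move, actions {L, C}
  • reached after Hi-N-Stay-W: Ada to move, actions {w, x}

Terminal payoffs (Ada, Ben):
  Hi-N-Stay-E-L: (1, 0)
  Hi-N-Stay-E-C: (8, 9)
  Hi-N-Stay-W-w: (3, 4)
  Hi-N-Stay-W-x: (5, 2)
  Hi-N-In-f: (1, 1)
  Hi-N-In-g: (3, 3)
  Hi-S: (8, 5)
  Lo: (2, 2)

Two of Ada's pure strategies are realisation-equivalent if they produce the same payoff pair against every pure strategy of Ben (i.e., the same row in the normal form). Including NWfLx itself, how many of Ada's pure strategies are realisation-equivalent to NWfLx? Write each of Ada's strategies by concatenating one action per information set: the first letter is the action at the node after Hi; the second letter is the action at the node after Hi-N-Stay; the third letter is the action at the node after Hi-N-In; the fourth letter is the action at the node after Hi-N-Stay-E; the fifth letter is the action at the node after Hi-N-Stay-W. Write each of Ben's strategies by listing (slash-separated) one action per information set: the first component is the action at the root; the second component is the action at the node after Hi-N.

2

Row for NWfLx (columns Hi/Stay, Hi/In, Lo/Stay, Lo/In): (5,2) (1,1) (2,2) (2,2).
Under NWfLx, Ada's choice at the node after Hi-N-Stay-E can never be reached regardless of what Ben does, so varying those choices leaves every outcome unchanged.
Holding the reachable choices fixed and varying the unreachable one freely already gives 2 equivalent strategies.
No other strategy reproduces this row, so those 2 are the full class: NWfLx, NWfCx.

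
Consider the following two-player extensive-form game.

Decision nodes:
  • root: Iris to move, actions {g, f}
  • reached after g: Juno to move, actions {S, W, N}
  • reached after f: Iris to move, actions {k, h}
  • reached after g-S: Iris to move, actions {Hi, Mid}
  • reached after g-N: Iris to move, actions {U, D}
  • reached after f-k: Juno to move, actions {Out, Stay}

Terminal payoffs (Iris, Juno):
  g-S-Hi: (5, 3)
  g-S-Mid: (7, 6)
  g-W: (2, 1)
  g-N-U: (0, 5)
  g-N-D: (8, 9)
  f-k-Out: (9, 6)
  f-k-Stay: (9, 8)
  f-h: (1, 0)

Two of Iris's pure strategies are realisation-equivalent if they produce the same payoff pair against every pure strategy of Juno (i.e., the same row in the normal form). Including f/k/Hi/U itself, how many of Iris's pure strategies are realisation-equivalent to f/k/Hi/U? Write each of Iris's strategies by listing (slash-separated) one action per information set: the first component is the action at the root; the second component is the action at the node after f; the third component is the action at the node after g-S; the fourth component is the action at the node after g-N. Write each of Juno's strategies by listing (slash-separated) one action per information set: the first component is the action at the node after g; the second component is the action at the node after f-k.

4

Row for f/k/Hi/U (columns S/Out, S/Stay, W/Out, W/Stay, N/Out, N/Stay): (9,6) (9,8) (9,6) (9,8) (9,6) (9,8).
Under f/k/Hi/U, Iris's choice at the node after g-S and at the node after g-N can never be reached regardless of what Juno does, so varying those choices leaves every outcome unchanged.
Holding the reachable choices fixed and varying the unreachable ones freely already gives 2 × 2 = 4 equivalent strategies.
No other strategy reproduces this row, so those 4 are the full class: f/k/Hi/U, f/k/Hi/D, f/k/Mid/U, f/k/Mid/D.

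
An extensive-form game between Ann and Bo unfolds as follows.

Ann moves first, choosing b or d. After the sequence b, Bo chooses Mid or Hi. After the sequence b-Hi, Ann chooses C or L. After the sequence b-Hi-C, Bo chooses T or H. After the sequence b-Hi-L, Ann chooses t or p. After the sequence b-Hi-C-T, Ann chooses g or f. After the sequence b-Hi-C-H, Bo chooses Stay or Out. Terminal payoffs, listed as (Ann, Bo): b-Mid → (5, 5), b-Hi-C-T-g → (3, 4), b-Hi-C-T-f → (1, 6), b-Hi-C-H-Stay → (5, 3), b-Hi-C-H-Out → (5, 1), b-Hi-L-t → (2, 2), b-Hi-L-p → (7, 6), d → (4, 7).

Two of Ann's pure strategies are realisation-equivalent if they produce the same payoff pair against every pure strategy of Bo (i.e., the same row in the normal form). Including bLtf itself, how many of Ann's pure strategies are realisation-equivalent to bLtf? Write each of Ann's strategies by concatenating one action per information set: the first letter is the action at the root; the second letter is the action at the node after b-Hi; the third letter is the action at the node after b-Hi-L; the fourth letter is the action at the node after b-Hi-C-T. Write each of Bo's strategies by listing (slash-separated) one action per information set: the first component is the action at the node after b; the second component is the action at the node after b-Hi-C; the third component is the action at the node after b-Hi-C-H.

2

Row for bLtf (columns Mid/T/Stay, Mid/T/Out, Mid/H/Stay, Mid/H/Out, Hi/T/Stay, Hi/T/Out, Hi/H/Stay, Hi/H/Out): (5,5) (5,5) (5,5) (5,5) (2,2) (2,2) (2,2) (2,2).
Under bLtf, Ann's choice at the node after b-Hi-C-T can never be reached regardless of what Bo does, so varying those choices leaves every outcome unchanged.
Holding the reachable choices fixed and varying the unreachable one freely already gives 2 equivalent strategies.
No other strategy reproduces this row, so those 2 are the full class: bLtg, bLtf.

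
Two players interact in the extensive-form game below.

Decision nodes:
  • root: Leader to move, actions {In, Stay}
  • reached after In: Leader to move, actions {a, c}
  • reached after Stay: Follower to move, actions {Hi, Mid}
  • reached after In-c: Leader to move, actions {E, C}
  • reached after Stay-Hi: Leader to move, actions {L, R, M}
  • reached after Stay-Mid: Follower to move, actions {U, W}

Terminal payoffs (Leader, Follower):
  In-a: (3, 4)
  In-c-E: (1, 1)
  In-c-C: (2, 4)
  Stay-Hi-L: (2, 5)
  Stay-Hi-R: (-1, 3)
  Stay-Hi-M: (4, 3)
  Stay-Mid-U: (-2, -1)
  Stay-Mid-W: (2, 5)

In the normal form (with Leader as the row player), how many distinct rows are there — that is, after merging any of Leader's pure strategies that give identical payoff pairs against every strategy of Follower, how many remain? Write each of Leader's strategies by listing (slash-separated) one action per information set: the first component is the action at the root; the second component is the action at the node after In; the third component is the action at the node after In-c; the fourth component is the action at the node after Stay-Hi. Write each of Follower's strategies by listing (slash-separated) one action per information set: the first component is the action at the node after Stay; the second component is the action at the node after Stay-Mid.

Leader has 24 pure strategies: In/a/E/L, In/a/E/R, In/a/E/M, In/a/C/L, In/a/C/R, In/a/C/M, In/c/E/L, In/c/E/R, In/c/E/M, In/c/C/L, In/c/C/R, In/c/C/M, Stay/a/E/L, Stay/a/E/R, Stay/a/E/M, Stay/a/C/L, Stay/a/C/R, Stay/a/C/M, Stay/c/E/L, Stay/c/E/R, Stay/c/E/M, Stay/c/C/L, Stay/c/C/R, Stay/c/C/M. Columns: Hi/U, Hi/W, Mid/U, Mid/W.
{In/a/E/L, In/a/E/R, In/a/E/M, In/a/C/L, In/a/C/R, In/a/C/M} → row (3,4) (3,4) (3,4) (3,4)
{In/c/E/L, In/c/E/R, In/c/E/M} → row (1,1) (1,1) (1,1) (1,1)
{In/c/C/L, In/c/C/R, In/c/C/M} → row (2,4) (2,4) (2,4) (2,4)
{Stay/a/E/L, Stay/a/C/L, Stay/c/E/L, Stay/c/C/L} → row (2,5) (2,5) (-2,-1) (2,5)
{Stay/a/E/R, Stay/a/C/R, Stay/c/E/R, Stay/c/C/R} → row (-1,3) (-1,3) (-2,-1) (2,5)
{Stay/a/E/M, Stay/a/C/M, Stay/c/E/M, Stay/c/C/M} → row (4,3) (4,3) (-2,-1) (2,5)
That's 6 distinct rows out of 24 strategies.

6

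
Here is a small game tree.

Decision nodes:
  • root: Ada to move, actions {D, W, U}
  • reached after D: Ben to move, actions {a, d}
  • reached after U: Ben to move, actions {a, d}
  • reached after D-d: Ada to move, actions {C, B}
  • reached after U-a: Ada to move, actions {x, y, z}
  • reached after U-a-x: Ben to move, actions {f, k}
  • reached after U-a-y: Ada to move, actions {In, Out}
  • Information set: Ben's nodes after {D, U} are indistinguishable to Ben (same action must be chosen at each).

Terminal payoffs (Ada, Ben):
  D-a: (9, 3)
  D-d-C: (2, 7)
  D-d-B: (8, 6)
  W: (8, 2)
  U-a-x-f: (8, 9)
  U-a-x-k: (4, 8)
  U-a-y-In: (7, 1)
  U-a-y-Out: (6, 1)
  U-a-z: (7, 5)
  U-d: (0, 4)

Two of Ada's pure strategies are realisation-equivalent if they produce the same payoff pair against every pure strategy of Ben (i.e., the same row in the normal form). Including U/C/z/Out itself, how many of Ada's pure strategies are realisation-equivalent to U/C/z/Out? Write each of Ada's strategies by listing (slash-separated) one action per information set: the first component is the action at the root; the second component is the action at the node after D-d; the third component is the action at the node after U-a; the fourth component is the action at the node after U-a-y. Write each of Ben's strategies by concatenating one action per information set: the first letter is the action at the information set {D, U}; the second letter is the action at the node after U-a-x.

4

Row for U/C/z/Out (columns af, ak, df, dk): (7,5) (7,5) (0,4) (0,4).
Under U/C/z/Out, Ada's choice at the node after D-d and at the node after U-a-y can never be reached regardless of what Ben does, so varying those choices leaves every outcome unchanged.
Holding the reachable choices fixed and varying the unreachable ones freely already gives 2 × 2 = 4 equivalent strategies.
No other strategy reproduces this row, so those 4 are the full class: U/C/z/In, U/C/z/Out, U/B/z/In, U/B/z/Out.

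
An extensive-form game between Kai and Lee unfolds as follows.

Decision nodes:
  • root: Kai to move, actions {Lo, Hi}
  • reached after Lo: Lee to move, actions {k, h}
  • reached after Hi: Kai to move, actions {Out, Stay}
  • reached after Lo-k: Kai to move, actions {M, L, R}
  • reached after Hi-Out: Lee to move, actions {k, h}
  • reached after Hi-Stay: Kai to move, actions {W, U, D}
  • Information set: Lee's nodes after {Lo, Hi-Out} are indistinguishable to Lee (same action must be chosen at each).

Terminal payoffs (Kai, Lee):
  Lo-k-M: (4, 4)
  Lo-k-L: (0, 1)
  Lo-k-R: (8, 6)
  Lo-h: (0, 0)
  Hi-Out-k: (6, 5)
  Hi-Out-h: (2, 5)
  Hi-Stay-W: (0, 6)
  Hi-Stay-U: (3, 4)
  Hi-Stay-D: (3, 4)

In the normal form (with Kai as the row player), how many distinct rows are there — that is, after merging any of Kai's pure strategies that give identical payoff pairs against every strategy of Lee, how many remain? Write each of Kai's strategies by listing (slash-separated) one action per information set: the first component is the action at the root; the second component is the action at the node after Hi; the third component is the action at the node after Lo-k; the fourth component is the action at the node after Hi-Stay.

Kai has 36 pure strategies: Lo/Out/M/W, Lo/Out/M/U, Lo/Out/M/D, Lo/Out/L/W, Lo/Out/L/U, Lo/Out/L/D, Lo/Out/R/W, Lo/Out/R/U, Lo/Out/R/D, Lo/Stay/M/W, Lo/Stay/M/U, Lo/Stay/M/D, Lo/Stay/L/W, Lo/Stay/L/U, Lo/Stay/L/D, Lo/Stay/R/W, Lo/Stay/R/U, Lo/Stay/R/D, Hi/Out/M/W, Hi/Out/M/U, Hi/Out/M/D, Hi/Out/L/W, Hi/Out/L/U, Hi/Out/L/D, Hi/Out/R/W, Hi/Out/R/U, Hi/Out/R/D, Hi/Stay/M/W, Hi/Stay/M/U, Hi/Stay/M/D, Hi/Stay/L/W, Hi/Stay/L/U, Hi/Stay/L/D, Hi/Stay/R/W, Hi/Stay/R/U, Hi/Stay/R/D. Columns: k, h.
{Lo/Out/M/W, Lo/Out/M/U, Lo/Out/M/D, Lo/Stay/M/W, Lo/Stay/M/U, Lo/Stay/M/D} → row (4,4) (0,0)
{Lo/Out/L/W, Lo/Out/L/U, Lo/Out/L/D, Lo/Stay/L/W, Lo/Stay/L/U, Lo/Stay/L/D} → row (0,1) (0,0)
{Lo/Out/R/W, Lo/Out/R/U, Lo/Out/R/D, Lo/Stay/R/W, Lo/Stay/R/U, Lo/Stay/R/D} → row (8,6) (0,0)
{Hi/Out/M/W, Hi/Out/M/U, Hi/Out/M/D, Hi/Out/L/W, Hi/Out/L/U, Hi/Out/L/D, Hi/Out/R/W, Hi/Out/R/U, Hi/Out/R/D} → row (6,5) (2,5)
{Hi/Stay/M/W, Hi/Stay/L/W, Hi/Stay/R/W} → row (0,6) (0,6)
{Hi/Stay/M/U, Hi/Stay/M/D, Hi/Stay/L/U, Hi/Stay/L/D, Hi/Stay/R/U, Hi/Stay/R/D} → row (3,4) (3,4)
That's 6 distinct rows out of 36 strategies.

6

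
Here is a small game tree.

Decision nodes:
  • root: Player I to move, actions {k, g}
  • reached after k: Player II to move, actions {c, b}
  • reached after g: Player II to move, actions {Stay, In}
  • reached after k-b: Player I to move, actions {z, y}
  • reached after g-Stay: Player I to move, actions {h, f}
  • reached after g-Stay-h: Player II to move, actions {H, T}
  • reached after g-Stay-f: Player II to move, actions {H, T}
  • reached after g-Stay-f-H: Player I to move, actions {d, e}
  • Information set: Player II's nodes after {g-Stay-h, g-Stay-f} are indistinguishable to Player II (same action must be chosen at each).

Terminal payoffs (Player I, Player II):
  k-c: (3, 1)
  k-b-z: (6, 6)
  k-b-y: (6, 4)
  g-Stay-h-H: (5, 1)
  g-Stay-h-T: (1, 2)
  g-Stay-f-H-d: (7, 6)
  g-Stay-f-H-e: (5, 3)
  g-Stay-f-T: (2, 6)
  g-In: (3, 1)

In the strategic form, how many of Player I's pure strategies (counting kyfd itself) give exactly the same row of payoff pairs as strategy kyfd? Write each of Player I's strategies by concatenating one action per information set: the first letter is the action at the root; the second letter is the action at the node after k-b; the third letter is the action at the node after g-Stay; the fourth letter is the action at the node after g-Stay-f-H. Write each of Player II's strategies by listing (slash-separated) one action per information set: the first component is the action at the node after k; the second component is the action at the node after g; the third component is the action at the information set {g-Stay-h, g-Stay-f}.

4

Row for kyfd (columns c/Stay/H, c/Stay/T, c/In/H, c/In/T, b/Stay/H, b/Stay/T, b/In/H, b/In/T): (3,1) (3,1) (3,1) (3,1) (6,4) (6,4) (6,4) (6,4).
Under kyfd, Player I's choice at the node after g-Stay and at the node after g-Stay-f-H can never be reached regardless of what Player II does, so varying those choices leaves every outcome unchanged.
Holding the reachable choices fixed and varying the unreachable ones freely already gives 2 × 2 = 4 equivalent strategies.
No other strategy reproduces this row, so those 4 are the full class: kyhd, kyhe, kyfd, kyfe.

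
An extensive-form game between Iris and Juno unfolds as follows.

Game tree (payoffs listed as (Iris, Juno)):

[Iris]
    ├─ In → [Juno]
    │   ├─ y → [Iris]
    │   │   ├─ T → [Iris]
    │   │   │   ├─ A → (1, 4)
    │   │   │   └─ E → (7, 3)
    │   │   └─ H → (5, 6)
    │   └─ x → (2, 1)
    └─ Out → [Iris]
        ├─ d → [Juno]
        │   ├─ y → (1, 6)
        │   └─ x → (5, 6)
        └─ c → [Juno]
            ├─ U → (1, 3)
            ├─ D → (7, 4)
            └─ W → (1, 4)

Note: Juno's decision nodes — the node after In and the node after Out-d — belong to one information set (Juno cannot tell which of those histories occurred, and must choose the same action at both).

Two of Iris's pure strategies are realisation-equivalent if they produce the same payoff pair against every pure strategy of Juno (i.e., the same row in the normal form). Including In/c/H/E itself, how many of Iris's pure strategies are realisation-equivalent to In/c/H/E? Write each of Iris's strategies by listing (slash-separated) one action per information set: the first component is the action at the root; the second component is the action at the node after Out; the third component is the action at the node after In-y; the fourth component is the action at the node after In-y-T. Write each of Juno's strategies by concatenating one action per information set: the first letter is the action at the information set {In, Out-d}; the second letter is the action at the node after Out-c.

Row for In/c/H/E (columns yU, yD, yW, xU, xD, xW): (5,6) (5,6) (5,6) (2,1) (2,1) (2,1).
Under In/c/H/E, Iris's choice at the node after Out and at the node after In-y-T can never be reached regardless of what Juno does, so varying those choices leaves every outcome unchanged.
Holding the reachable choices fixed and varying the unreachable ones freely already gives 2 × 2 = 4 equivalent strategies.
No other strategy reproduces this row, so those 4 are the full class: In/d/H/A, In/d/H/E, In/c/H/A, In/c/H/E.

4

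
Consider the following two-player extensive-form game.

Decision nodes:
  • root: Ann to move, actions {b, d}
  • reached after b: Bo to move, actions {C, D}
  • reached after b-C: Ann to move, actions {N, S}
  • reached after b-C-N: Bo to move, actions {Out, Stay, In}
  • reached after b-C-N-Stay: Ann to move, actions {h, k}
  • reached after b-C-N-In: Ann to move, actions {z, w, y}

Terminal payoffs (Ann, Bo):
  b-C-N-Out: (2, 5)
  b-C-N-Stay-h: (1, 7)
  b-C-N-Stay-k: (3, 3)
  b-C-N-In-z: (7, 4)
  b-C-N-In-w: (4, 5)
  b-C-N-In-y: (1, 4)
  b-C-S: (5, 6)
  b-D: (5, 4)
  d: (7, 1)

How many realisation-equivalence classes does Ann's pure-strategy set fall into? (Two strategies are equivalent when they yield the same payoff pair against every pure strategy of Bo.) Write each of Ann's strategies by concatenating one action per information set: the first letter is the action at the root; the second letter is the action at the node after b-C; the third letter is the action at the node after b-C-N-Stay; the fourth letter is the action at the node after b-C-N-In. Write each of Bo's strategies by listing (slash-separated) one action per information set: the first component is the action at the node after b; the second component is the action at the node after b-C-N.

8

Ann has 24 pure strategies: bNhz, bNhw, bNhy, bNkz, bNkw, bNky, bShz, bShw, bShy, bSkz, bSkw, bSky, dNhz, dNhw, dNhy, dNkz, dNkw, dNky, dShz, dShw, dShy, dSkz, dSkw, dSky. Columns: C/Out, C/Stay, C/In, D/Out, D/Stay, D/In.
{bNhz} → row (2,5) (1,7) (7,4) (5,4) (5,4) (5,4)
{bNhw} → row (2,5) (1,7) (4,5) (5,4) (5,4) (5,4)
{bNhy} → row (2,5) (1,7) (1,4) (5,4) (5,4) (5,4)
{bNkz} → row (2,5) (3,3) (7,4) (5,4) (5,4) (5,4)
{bNkw} → row (2,5) (3,3) (4,5) (5,4) (5,4) (5,4)
{bNky} → row (2,5) (3,3) (1,4) (5,4) (5,4) (5,4)
{bShz, bShw, bShy, bSkz, bSkw, bSky} → row (5,6) (5,6) (5,6) (5,4) (5,4) (5,4)
{dNhz, dNhw, dNhy, dNkz, dNkw, dNky, dShz, dShw, dShy, dSkz, dSkw, dSky} → row (7,1) (7,1) (7,1) (7,1) (7,1) (7,1)
That's 8 distinct rows out of 24 strategies.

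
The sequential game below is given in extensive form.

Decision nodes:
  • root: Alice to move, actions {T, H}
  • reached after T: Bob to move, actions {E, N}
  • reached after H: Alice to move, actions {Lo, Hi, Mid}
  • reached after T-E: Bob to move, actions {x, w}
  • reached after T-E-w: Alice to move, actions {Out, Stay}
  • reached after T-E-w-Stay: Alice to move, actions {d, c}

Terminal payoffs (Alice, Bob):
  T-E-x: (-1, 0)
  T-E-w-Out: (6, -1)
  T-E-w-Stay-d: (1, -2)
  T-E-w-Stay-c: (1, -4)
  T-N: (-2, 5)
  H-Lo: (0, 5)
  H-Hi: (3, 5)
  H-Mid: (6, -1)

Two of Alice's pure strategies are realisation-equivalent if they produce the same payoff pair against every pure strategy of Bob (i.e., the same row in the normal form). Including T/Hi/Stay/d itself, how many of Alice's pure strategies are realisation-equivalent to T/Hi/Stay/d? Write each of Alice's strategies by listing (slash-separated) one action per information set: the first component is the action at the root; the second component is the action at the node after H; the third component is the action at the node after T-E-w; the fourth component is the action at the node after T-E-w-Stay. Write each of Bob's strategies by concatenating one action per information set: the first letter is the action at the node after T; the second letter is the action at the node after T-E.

3

Row for T/Hi/Stay/d (columns Ex, Ew, Nx, Nw): (-1,0) (1,-2) (-2,5) (-2,5).
Under T/Hi/Stay/d, Alice's choice at the node after H can never be reached regardless of what Bob does, so varying those choices leaves every outcome unchanged.
Holding the reachable choices fixed and varying the unreachable one freely already gives 3 equivalent strategies.
No other strategy reproduces this row, so those 3 are the full class: T/Lo/Stay/d, T/Hi/Stay/d, T/Mid/Stay/d.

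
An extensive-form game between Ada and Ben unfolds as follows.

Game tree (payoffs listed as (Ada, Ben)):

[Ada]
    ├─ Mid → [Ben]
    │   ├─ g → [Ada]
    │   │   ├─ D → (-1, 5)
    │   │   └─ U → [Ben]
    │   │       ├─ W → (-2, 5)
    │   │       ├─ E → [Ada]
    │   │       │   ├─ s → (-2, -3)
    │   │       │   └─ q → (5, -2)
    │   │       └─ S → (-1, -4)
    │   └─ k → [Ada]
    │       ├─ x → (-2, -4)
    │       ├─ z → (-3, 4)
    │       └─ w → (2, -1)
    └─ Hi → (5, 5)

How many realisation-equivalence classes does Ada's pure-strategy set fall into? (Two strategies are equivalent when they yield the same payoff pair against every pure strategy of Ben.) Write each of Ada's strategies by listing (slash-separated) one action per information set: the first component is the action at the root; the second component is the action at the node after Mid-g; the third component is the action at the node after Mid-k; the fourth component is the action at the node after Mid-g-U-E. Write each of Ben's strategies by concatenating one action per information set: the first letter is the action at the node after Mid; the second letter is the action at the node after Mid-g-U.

10

Ada has 24 pure strategies: Mid/D/x/s, Mid/D/x/q, Mid/D/z/s, Mid/D/z/q, Mid/D/w/s, Mid/D/w/q, Mid/U/x/s, Mid/U/x/q, Mid/U/z/s, Mid/U/z/q, Mid/U/w/s, Mid/U/w/q, Hi/D/x/s, Hi/D/x/q, Hi/D/z/s, Hi/D/z/q, Hi/D/w/s, Hi/D/w/q, Hi/U/x/s, Hi/U/x/q, Hi/U/z/s, Hi/U/z/q, Hi/U/w/s, Hi/U/w/q. Columns: gW, gE, gS, kW, kE, kS.
{Mid/D/x/s, Mid/D/x/q} → row (-1,5) (-1,5) (-1,5) (-2,-4) (-2,-4) (-2,-4)
{Mid/D/z/s, Mid/D/z/q} → row (-1,5) (-1,5) (-1,5) (-3,4) (-3,4) (-3,4)
{Mid/D/w/s, Mid/D/w/q} → row (-1,5) (-1,5) (-1,5) (2,-1) (2,-1) (2,-1)
{Mid/U/x/s} → row (-2,5) (-2,-3) (-1,-4) (-2,-4) (-2,-4) (-2,-4)
{Mid/U/x/q} → row (-2,5) (5,-2) (-1,-4) (-2,-4) (-2,-4) (-2,-4)
{Mid/U/z/s} → row (-2,5) (-2,-3) (-1,-4) (-3,4) (-3,4) (-3,4)
{Mid/U/z/q} → row (-2,5) (5,-2) (-1,-4) (-3,4) (-3,4) (-3,4)
{Mid/U/w/s} → row (-2,5) (-2,-3) (-1,-4) (2,-1) (2,-1) (2,-1)
{Mid/U/w/q} → row (-2,5) (5,-2) (-1,-4) (2,-1) (2,-1) (2,-1)
{Hi/D/x/s, Hi/D/x/q, Hi/D/z/s, Hi/D/z/q, Hi/D/w/s, Hi/D/w/q, Hi/U/x/s, Hi/U/x/q, Hi/U/z/s, Hi/U/z/q, Hi/U/w/s, Hi/U/w/q} → row (5,5) (5,5) (5,5) (5,5) (5,5) (5,5)
That's 10 distinct rows out of 24 strategies.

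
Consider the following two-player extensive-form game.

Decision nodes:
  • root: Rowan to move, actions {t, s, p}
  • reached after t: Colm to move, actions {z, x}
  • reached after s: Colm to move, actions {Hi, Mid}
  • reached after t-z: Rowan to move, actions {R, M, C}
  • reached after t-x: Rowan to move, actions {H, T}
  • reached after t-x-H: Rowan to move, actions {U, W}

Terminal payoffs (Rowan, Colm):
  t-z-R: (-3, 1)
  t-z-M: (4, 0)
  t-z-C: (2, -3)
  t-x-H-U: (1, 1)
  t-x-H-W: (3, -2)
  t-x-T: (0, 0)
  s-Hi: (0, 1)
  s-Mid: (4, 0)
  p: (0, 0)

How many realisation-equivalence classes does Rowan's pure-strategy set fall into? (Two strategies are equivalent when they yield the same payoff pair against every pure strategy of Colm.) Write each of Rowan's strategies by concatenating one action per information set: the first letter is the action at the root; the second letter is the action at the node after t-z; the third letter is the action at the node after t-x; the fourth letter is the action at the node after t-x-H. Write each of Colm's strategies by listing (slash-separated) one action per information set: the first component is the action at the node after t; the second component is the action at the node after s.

11

Rowan has 36 pure strategies: tRHU, tRHW, tRTU, tRTW, tMHU, tMHW, tMTU, tMTW, tCHU, tCHW, tCTU, tCTW, sRHU, sRHW, sRTU, sRTW, sMHU, sMHW, sMTU, sMTW, sCHU, sCHW, sCTU, sCTW, pRHU, pRHW, pRTU, pRTW, pMHU, pMHW, pMTU, pMTW, pCHU, pCHW, pCTU, pCTW. Columns: z/Hi, z/Mid, x/Hi, x/Mid.
{tRHU} → row (-3,1) (-3,1) (1,1) (1,1)
{tRHW} → row (-3,1) (-3,1) (3,-2) (3,-2)
{tRTU, tRTW} → row (-3,1) (-3,1) (0,0) (0,0)
{tMHU} → row (4,0) (4,0) (1,1) (1,1)
{tMHW} → row (4,0) (4,0) (3,-2) (3,-2)
{tMTU, tMTW} → row (4,0) (4,0) (0,0) (0,0)
{tCHU} → row (2,-3) (2,-3) (1,1) (1,1)
{tCHW} → row (2,-3) (2,-3) (3,-2) (3,-2)
{tCTU, tCTW} → row (2,-3) (2,-3) (0,0) (0,0)
{sRHU, sRHW, sRTU, sRTW, sMHU, sMHW, sMTU, sMTW, sCHU, sCHW, sCTU, sCTW} → row (0,1) (4,0) (0,1) (4,0)
{pRHU, pRHW, pRTU, pRTW, pMHU, pMHW, pMTU, pMTW, pCHU, pCHW, pCTU, pCTW} → row (0,0) (0,0) (0,0) (0,0)
That's 11 distinct rows out of 36 strategies.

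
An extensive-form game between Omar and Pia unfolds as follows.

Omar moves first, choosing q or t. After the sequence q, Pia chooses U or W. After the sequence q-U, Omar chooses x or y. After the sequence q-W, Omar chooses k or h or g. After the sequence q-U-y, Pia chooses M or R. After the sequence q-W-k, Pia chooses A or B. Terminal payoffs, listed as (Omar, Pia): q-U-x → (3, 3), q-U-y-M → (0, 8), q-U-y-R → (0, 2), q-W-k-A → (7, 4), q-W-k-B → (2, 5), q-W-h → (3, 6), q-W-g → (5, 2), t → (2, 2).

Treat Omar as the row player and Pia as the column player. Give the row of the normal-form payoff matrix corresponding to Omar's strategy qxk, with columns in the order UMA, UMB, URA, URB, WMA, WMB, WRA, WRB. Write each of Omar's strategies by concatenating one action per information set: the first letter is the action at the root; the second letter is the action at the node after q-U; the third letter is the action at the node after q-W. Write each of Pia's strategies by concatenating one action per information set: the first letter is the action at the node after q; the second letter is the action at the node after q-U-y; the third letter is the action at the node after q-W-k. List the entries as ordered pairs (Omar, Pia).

(3,3) (3,3) (3,3) (3,3) (7,4) (2,5) (7,4) (2,5)

vs UMA: Omar plays q → Pia plays U at [q] → Omar plays x at [q-U] → (3, 3)
vs UMB: Omar plays q → Pia plays U at [q] → Omar plays x at [q-U] → (3, 3)
vs URA: Omar plays q → Pia plays U at [q] → Omar plays x at [q-U] → (3, 3)
vs URB: Omar plays q → Pia plays U at [q] → Omar plays x at [q-U] → (3, 3)
vs WMA: Omar plays q → Pia plays W at [q] → Omar plays k at [q-W] → Pia plays A at [q-W-k] → (7, 4)
vs WMB: Omar plays q → Pia plays W at [q] → Omar plays k at [q-W] → Pia plays B at [q-W-k] → (2, 5)
vs WRA: Omar plays q → Pia plays W at [q] → Omar plays k at [q-W] → Pia plays A at [q-W-k] → (7, 4)
vs WRB: Omar plays q → Pia plays W at [q] → Omar plays k at [q-W] → Pia plays B at [q-W-k] → (2, 5)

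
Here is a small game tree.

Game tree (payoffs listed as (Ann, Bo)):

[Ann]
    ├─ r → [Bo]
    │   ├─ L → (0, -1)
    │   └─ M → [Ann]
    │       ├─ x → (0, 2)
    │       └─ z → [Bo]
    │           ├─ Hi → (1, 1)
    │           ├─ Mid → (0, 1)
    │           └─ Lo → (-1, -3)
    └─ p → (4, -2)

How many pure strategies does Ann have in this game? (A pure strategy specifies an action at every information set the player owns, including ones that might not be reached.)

4

Ann owns the root with actions {r, p} — two choices.
Ann owns the node after r-M with actions {x, z} — two choices.
A pure strategy fixes one action at each information set independently, so the count is the product 2 × 2 = 4.
(For reference, Bo has 6 pure strategies, giving a 4×6 normal-form matrix.)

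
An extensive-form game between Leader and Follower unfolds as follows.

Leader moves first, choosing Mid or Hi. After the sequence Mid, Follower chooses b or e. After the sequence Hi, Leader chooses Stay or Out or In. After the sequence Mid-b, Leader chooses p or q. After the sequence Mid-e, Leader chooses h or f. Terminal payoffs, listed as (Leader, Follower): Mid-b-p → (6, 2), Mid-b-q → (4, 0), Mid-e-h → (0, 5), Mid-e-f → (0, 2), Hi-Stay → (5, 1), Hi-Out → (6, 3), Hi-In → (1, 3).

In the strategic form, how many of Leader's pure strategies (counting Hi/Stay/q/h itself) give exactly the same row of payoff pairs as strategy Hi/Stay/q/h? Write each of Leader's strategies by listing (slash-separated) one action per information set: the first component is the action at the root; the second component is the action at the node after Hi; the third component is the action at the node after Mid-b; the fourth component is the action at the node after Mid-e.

4

Row for Hi/Stay/q/h (columns b, e): (5,1) (5,1).
Under Hi/Stay/q/h, Leader's choice at the node after Mid-b and at the node after Mid-e can never be reached regardless of what Follower does, so varying those choices leaves every outcome unchanged.
Holding the reachable choices fixed and varying the unreachable ones freely already gives 2 × 2 = 4 equivalent strategies.
No other strategy reproduces this row, so those 4 are the full class: Hi/Stay/p/h, Hi/Stay/p/f, Hi/Stay/q/h, Hi/Stay/q/f.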